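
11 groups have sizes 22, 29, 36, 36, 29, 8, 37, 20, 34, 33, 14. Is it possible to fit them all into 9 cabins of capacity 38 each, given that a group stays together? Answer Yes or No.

A valid assignment using 9 cabins:
  cabin 1: 37 = 37
  cabin 2: 36 = 36
  cabin 3: 36 = 36
  cabin 4: 34 = 34
  cabin 5: 33 = 33
  cabin 6: 29 + 8 = 37
  cabin 7: 29 = 29
  cabin 8: 22 + 14 = 36
  cabin 9: 20 = 20
Every load is within 38, so 9 cabins suffice.

Yes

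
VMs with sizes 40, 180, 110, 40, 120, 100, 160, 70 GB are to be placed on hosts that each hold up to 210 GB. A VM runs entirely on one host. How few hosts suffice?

5

Total = 180 + 160 + 120 + 110 + 100 + 70 + 40 + 40 = 820 GB.
Lower bound: ⌈820/210⌉ = 4 hosts.
A packing using 5 hosts:
  host 1: 180 = 180
  host 2: 160 + 40 = 200
  host 3: 120 + 70 = 190
  host 4: 110 + 100 = 210
  host 5: 40 = 40
No arrangement into 4 hosts stays within capacity, so 5 is optimal.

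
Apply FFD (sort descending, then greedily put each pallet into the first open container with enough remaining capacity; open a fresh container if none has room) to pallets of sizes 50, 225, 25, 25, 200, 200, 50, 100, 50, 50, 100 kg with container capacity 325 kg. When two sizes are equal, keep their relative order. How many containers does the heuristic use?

4

Sorted descending: 225, 200, 200, 100, 100, 50, 50, 50, 50, 25, 25.
  225 → container 1 (new)  [load 225/325]
  200 → container 2 (new)  [load 200/325]
  200 → container 3 (new)  [load 200/325]
  100 → container 1  [load 325/325]
  100 → container 2  [load 300/325]
  50 → container 3  [load 250/325]
  50 → container 3  [load 300/325]
  50 → container 4 (new)  [load 50/325]
  50 → container 4  [load 100/325]
  25 → container 2  [load 325/325]
  25 → container 3  [load 325/325]
4 containers opened.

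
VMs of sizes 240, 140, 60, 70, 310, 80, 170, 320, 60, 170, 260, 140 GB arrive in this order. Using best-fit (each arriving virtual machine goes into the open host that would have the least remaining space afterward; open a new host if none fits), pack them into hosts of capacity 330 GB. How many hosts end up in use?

7

  240 → host 1 (new)  [load 240/330]
  140 → host 2 (new)  [load 140/330]
  60 → host 1  [load 300/330]
  70 → host 2  [load 210/330]
  310 → host 3 (new)  [load 310/330]
  80 → host 2  [load 290/330]
  170 → host 4 (new)  [load 170/330]
  320 → host 5 (new)  [load 320/330]
  60 → host 4  [load 230/330]
  170 → host 6 (new)  [load 170/330]
  260 → host 7 (new)  [load 260/330]
  140 → host 6  [load 310/330]
7 hosts opened.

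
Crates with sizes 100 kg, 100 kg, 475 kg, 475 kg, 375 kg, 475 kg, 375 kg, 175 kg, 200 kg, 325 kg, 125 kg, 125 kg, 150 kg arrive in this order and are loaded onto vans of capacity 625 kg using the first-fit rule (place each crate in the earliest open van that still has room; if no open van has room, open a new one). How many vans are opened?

  100 → van 1 (new)  [load 100/625]
  100 → van 1  [load 200/625]
  475 → van 2 (new)  [load 475/625]
  475 → van 3 (new)  [load 475/625]
  375 → van 1  [load 575/625]
  475 → van 4 (new)  [load 475/625]
  375 → van 5 (new)  [load 375/625]
  175 → van 5  [load 550/625]
  200 → van 6 (new)  [load 200/625]
  325 → van 6  [load 525/625]
  125 → van 2  [load 600/625]
  125 → van 3  [load 600/625]
  150 → van 4  [load 625/625]
6 vans opened.

6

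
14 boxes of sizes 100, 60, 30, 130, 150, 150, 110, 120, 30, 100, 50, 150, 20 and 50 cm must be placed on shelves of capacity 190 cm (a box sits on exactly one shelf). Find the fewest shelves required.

Total = 150 + 150 + 150 + 130 + 120 + 110 + 100 + 100 + 60 + 50 + 50 + 30 + 30 + 20 = 1250 cm.
Lower bound: ⌈1250/190⌉ = 7 shelves.
Also, 8 boxes each exceed 95 cm, and no two of those can share a shelf, so at least 8 shelves are needed.
A packing using 8 shelves:
  shelf 1: 150 + 30 = 180
  shelf 2: 150 + 30 = 180
  shelf 3: 150 + 20 = 170
  shelf 4: 130 + 60 = 190
  shelf 5: 120 + 50 = 170
  shelf 6: 110 + 50 = 160
  shelf 7: 100 = 100
  shelf 8: 100 = 100
This matches the lower bound, so 8 is optimal.

8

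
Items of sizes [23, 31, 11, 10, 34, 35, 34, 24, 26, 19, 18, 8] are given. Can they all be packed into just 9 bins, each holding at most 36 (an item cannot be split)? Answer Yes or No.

Yes

A valid assignment using 9 bins:
  bin 1: 35 = 35
  bin 2: 34 = 34
  bin 3: 34 = 34
  bin 4: 31 = 31
  bin 5: 26 + 10 = 36
  bin 6: 24 + 11 = 35
  bin 7: 23 + 8 = 31
  bin 8: 19 = 19
  bin 9: 18 = 18
Every load is within 36, so 9 bins suffice.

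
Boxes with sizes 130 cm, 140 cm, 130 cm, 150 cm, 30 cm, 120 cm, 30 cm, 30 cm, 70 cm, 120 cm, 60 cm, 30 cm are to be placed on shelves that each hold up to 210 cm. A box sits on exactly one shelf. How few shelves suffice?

Total = 150 + 140 + 130 + 130 + 120 + 120 + 70 + 60 + 30 + 30 + 30 + 30 = 1040 cm.
Lower bound: ⌈1040/210⌉ = 5 shelves.
Also, 6 boxes each exceed 105 cm, and no two of those can share a shelf, so at least 6 shelves are needed.
A packing using 6 shelves:
  shelf 1: 150 + 60 = 210
  shelf 2: 140 + 70 = 210
  shelf 3: 130 + 30 + 30 = 190
  shelf 4: 130 + 30 + 30 = 190
  shelf 5: 120 = 120
  shelf 6: 120 = 120
This matches the lower bound, so 6 is optimal.

6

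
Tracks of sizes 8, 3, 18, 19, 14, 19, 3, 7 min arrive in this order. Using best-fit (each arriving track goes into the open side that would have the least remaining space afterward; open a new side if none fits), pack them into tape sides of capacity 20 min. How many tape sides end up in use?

  8 → side 1 (new)  [load 8/20]
  3 → side 1  [load 11/20]
  18 → side 2 (new)  [load 18/20]
  19 → side 3 (new)  [load 19/20]
  14 → side 4 (new)  [load 14/20]
  19 → side 5 (new)  [load 19/20]
  3 → side 4  [load 17/20]
  7 → side 1  [load 18/20]
5 tape sides opened.

5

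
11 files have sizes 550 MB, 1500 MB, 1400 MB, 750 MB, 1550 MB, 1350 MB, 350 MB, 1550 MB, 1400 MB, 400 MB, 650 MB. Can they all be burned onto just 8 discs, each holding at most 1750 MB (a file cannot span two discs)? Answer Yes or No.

A valid assignment using 8 discs:
  disc 1: 1550 = 1550
  disc 2: 1550 = 1550
  disc 3: 1500 = 1500
  disc 4: 1400 + 350 = 1750
  disc 5: 1400 = 1400
  disc 6: 1350 + 400 = 1750
  disc 7: 750 + 650 = 1400
  disc 8: 550 = 550
Every load is within 1750 MB, so 8 discs suffice.

Yes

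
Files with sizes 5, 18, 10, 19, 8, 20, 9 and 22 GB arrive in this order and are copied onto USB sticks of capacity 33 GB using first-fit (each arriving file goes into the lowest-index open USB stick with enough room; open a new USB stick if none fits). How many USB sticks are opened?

  5 → USB stick 1 (new)  [load 5/33]
  18 → USB stick 1  [load 23/33]
  10 → USB stick 1  [load 33/33]
  19 → USB stick 2 (new)  [load 19/33]
  8 → USB stick 2  [load 27/33]
  20 → USB stick 3 (new)  [load 20/33]
  9 → USB stick 3  [load 29/33]
  22 → USB stick 4 (new)  [load 22/33]
4 USB sticks opened.

4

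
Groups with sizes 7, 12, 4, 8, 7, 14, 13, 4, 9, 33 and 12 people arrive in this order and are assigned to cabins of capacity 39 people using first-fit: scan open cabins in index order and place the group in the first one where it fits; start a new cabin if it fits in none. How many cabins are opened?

4

  7 → cabin 1 (new)  [load 7/39]
  12 → cabin 1  [load 19/39]
  4 → cabin 1  [load 23/39]
  8 → cabin 1  [load 31/39]
  7 → cabin 1  [load 38/39]
  14 → cabin 2 (new)  [load 14/39]
  13 → cabin 2  [load 27/39]
  4 → cabin 2  [load 31/39]
  9 → cabin 3 (new)  [load 9/39]
  33 → cabin 4 (new)  [load 33/39]
  12 → cabin 3  [load 21/39]
4 cabins opened.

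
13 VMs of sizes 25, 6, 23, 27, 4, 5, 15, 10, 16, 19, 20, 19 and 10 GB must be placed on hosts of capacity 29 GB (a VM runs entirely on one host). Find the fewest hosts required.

Total = 27 + 25 + 23 + 20 + 19 + 19 + 16 + 15 + 10 + 10 + 6 + 5 + 4 = 199 GB.
Lower bound: ⌈199/29⌉ = 7 hosts.
Also, 8 VMs each exceed 29/2 GB, and no two of those can share a host, so at least 8 hosts are needed.
A packing using 8 hosts:
  host 1: 27 = 27
  host 2: 25 + 4 = 29
  host 3: 23 + 6 = 29
  host 4: 20 + 5 = 25
  host 5: 19 + 10 = 29
  host 6: 19 + 10 = 29
  host 7: 16 = 16
  host 8: 15 = 15
This matches the lower bound, so 8 is optimal.

8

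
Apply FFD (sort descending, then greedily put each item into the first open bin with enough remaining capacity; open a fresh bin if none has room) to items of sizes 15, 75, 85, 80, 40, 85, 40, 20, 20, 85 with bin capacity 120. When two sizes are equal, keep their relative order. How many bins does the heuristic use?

Sorted descending: 85, 85, 85, 80, 75, 40, 40, 20, 20, 15.
  85 → bin 1 (new)  [load 85/120]
  85 → bin 2 (new)  [load 85/120]
  85 → bin 3 (new)  [load 85/120]
  80 → bin 4 (new)  [load 80/120]
  75 → bin 5 (new)  [load 75/120]
  40 → bin 4  [load 120/120]
  40 → bin 5  [load 115/120]
  20 → bin 1  [load 105/120]
  20 → bin 2  [load 105/120]
  15 → bin 1  [load 120/120]
5 bins opened.

5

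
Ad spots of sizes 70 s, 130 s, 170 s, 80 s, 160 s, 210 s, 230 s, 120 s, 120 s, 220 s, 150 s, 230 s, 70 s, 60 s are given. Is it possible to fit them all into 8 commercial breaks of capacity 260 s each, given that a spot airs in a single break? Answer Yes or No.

No

Total = 2020 s; ⌈2020/260⌉ = 8.
The bound of 8 does not rule out 8, but exhaustive search shows no assignment into 8 commercial breaks of capacity 260 s exists — the minimum is 9.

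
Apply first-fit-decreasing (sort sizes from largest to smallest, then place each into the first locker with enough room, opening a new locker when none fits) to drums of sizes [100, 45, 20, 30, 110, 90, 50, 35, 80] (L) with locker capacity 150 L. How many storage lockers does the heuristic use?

4

Sorted descending: 110, 100, 90, 80, 50, 45, 35, 30, 20.
  110 → locker 1 (new)  [load 110/150]
  100 → locker 2 (new)  [load 100/150]
  90 → locker 3 (new)  [load 90/150]
  80 → locker 4 (new)  [load 80/150]
  50 → locker 2  [load 150/150]
  45 → locker 3  [load 135/150]
  35 → locker 1  [load 145/150]
  30 → locker 4  [load 110/150]
  20 → locker 4  [load 130/150]
4 storage lockers opened.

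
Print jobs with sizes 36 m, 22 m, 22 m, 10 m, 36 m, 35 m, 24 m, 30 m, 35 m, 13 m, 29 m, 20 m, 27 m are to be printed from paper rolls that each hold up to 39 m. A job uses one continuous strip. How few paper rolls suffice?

11

Total = 36 + 36 + 35 + 35 + 30 + 29 + 27 + 24 + 22 + 22 + 20 + 13 + 10 = 339 m.
Lower bound: ⌈339/39⌉ = 9 paper rolls.
Also, 11 print jobs each exceed 39/2 m, and no two of those can share a roll, so at least 11 paper rolls are needed.
A packing using 11 paper rolls:
  roll 1: 36 = 36
  roll 2: 36 = 36
  roll 3: 35 = 35
  roll 4: 35 = 35
  roll 5: 30 = 30
  roll 6: 29 + 10 = 39
  roll 7: 27 = 27
  roll 8: 24 + 13 = 37
  roll 9: 22 = 22
  roll 10: 22 = 22
  roll 11: 20 = 20
This matches the lower bound, so 11 is optimal.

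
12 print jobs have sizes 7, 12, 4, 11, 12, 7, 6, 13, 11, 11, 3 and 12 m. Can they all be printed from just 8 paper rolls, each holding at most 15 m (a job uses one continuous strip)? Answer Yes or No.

Total = 109 m; ⌈109/15⌉ = 8.
The bound of 8 does not rule out 8, but exhaustive search shows no assignment into 8 paper rolls of capacity 15 m exists — the minimum is 9.

No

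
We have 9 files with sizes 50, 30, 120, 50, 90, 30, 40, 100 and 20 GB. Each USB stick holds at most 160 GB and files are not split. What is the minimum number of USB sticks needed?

4

Total = 120 + 100 + 90 + 50 + 50 + 40 + 30 + 30 + 20 = 530 GB.
Lower bound: ⌈530/160⌉ = 4 USB sticks.
A packing using 4 USB sticks:
  USB stick 1: 120 + 40 = 160
  USB stick 2: 100 + 50 = 150
  USB stick 3: 90 + 50 + 20 = 160
  USB stick 4: 30 + 30 = 60
This matches the lower bound, so 4 is optimal.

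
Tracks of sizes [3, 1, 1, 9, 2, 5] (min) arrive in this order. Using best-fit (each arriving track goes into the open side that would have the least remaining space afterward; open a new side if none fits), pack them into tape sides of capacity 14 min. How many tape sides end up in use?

2

  3 → side 1 (new)  [load 3/14]
  1 → side 1  [load 4/14]
  1 → side 1  [load 5/14]
  9 → side 1  [load 14/14]
  2 → side 2 (new)  [load 2/14]
  5 → side 2  [load 7/14]
2 tape sides opened.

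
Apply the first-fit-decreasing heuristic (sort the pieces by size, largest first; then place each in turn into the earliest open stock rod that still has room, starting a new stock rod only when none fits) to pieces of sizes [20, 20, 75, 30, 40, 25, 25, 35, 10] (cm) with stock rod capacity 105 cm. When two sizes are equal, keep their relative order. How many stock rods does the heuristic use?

Sorted descending: 75, 40, 35, 30, 25, 25, 20, 20, 10.
  75 → stock rod 1 (new)  [load 75/105]
  40 → stock rod 2 (new)  [load 40/105]
  35 → stock rod 2  [load 75/105]
  30 → stock rod 1  [load 105/105]
  25 → stock rod 2  [load 100/105]
  25 → stock rod 3 (new)  [load 25/105]
  20 → stock rod 3  [load 45/105]
  20 → stock rod 3  [load 65/105]
  10 → stock rod 3  [load 75/105]
3 stock rods opened.

3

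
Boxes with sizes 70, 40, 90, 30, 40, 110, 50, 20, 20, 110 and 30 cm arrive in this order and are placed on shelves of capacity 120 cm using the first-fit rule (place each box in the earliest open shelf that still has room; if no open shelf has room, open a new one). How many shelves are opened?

6

  70 → shelf 1 (new)  [load 70/120]
  40 → shelf 1  [load 110/120]
  90 → shelf 2 (new)  [load 90/120]
  30 → shelf 2  [load 120/120]
  40 → shelf 3 (new)  [load 40/120]
  110 → shelf 4 (new)  [load 110/120]
  50 → shelf 3  [load 90/120]
  20 → shelf 3  [load 110/120]
  20 → shelf 5 (new)  [load 20/120]
  110 → shelf 6 (new)  [load 110/120]
  30 → shelf 5  [load 50/120]
6 shelves opened.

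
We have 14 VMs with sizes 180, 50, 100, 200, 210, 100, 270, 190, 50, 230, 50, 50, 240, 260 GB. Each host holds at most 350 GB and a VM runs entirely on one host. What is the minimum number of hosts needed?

Total = 270 + 260 + 240 + 230 + 210 + 200 + 190 + 180 + 100 + 100 + 50 + 50 + 50 + 50 = 2180 GB.
Lower bound: ⌈2180/350⌉ = 7 hosts.
Also, 8 VMs each exceed 175 GB, and no two of those can share a host, so at least 8 hosts are needed.
A packing using 8 hosts:
  host 1: 270 + 50 = 320
  host 2: 260 + 50 = 310
  host 3: 240 + 100 = 340
  host 4: 230 + 100 = 330
  host 5: 210 + 50 + 50 = 310
  host 6: 200 = 200
  host 7: 190 = 190
  host 8: 180 = 180
This matches the lower bound, so 8 is optimal.

8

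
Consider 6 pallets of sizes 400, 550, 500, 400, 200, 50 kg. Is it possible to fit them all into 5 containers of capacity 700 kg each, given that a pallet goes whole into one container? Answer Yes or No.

A valid assignment using 4 containers:
  container 1: 550 + 50 = 600
  container 2: 500 + 200 = 700
  container 3: 400 = 400
  container 4: 400 = 400
That uses only 4 ≤ 5, so 5 containers are enough.

Yes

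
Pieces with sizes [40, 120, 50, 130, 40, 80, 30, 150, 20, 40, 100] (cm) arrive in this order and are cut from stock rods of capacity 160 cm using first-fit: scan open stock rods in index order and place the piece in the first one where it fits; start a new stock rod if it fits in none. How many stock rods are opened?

  40 → stock rod 1 (new)  [load 40/160]
  120 → stock rod 1  [load 160/160]
  50 → stock rod 2 (new)  [load 50/160]
  130 → stock rod 3 (new)  [load 130/160]
  40 → stock rod 2  [load 90/160]
  80 → stock rod 4 (new)  [load 80/160]
  30 → stock rod 2  [load 120/160]
  150 → stock rod 5 (new)  [load 150/160]
  20 → stock rod 2  [load 140/160]
  40 → stock rod 4  [load 120/160]
  100 → stock rod 6 (new)  [load 100/160]
6 stock rods opened.

6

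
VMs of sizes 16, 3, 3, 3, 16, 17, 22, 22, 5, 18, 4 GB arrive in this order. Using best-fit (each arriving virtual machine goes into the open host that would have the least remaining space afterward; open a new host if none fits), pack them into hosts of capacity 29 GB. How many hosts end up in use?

  16 → host 1 (new)  [load 16/29]
  3 → host 1  [load 19/29]
  3 → host 1  [load 22/29]
  3 → host 1  [load 25/29]
  16 → host 2 (new)  [load 16/29]
  17 → host 3 (new)  [load 17/29]
  22 → host 4 (new)  [load 22/29]
  22 → host 5 (new)  [load 22/29]
  5 → host 4  [load 27/29]
  18 → host 6 (new)  [load 18/29]
  4 → host 1  [load 29/29]
6 hosts opened.

6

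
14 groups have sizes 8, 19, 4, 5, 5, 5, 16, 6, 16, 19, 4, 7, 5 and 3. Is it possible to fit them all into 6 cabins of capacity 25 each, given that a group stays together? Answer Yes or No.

A valid assignment using 5 cabins:
  cabin 1: 19 + 6 = 25
  cabin 2: 19 + 5 = 24
  cabin 3: 16 + 8 = 24
  cabin 4: 16 + 5 + 4 = 25
  cabin 5: 7 + 5 + 5 + 4 + 3 = 24
That uses only 5 ≤ 6, so 6 cabins are enough.

Yes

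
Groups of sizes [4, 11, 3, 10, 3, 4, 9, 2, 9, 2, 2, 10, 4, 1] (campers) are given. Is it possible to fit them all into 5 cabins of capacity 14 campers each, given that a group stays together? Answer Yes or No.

No

Total = 74 campers; ⌈74/14⌉ = 6.
At least 6 cabins are required, but only 5 are allowed.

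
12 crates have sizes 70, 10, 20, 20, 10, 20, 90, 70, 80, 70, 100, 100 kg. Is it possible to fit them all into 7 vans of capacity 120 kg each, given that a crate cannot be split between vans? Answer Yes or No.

Yes

A valid assignment using 7 vans:
  van 1: 100 + 20 = 120
  van 2: 100 + 20 = 120
  van 3: 90 + 20 + 10 = 120
  van 4: 80 + 10 = 90
  van 5: 70 = 70
  van 6: 70 = 70
  van 7: 70 = 70
Every load is within 120 kg, so 7 vans suffice.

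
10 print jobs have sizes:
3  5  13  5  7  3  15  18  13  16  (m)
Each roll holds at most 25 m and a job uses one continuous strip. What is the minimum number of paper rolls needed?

Total = 18 + 16 + 15 + 13 + 13 + 7 + 5 + 5 + 3 + 3 = 98 m.
Lower bound: ⌈98/25⌉ = 4 paper rolls.
Also, 5 print jobs each exceed 25/2 m, and no two of those can share a roll, so at least 5 paper rolls are needed.
A packing using 5 paper rolls:
  roll 1: 18 + 7 = 25
  roll 2: 16 + 5 + 3 = 24
  roll 3: 15 + 5 + 3 = 23
  roll 4: 13 = 13
  roll 5: 13 = 13
This matches the lower bound, so 5 is optimal.

5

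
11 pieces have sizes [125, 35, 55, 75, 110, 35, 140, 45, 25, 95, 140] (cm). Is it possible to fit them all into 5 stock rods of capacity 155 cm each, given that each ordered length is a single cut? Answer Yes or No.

Total = 880 cm; ⌈880/155⌉ = 6.
At least 6 stock rods are required, but only 5 are allowed.

No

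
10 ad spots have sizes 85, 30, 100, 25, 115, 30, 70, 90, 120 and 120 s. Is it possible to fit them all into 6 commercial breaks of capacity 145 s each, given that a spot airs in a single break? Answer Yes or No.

Total = 785 s; ⌈785/145⌉ = 6.
The bound of 6 does not rule out 6, but exhaustive search shows no assignment into 6 commercial breaks of capacity 145 s exists — the minimum is 7.

No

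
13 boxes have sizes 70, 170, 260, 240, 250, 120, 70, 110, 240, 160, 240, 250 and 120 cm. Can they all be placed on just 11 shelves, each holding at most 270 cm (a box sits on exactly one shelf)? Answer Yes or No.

A valid assignment using 10 shelves:
  shelf 1: 260 = 260
  shelf 2: 250 = 250
  shelf 3: 250 = 250
  shelf 4: 240 = 240
  shelf 5: 240 = 240
  shelf 6: 240 = 240
  shelf 7: 170 + 70 = 240
  shelf 8: 160 + 110 = 270
  shelf 9: 120 + 120 = 240
  shelf 10: 70 = 70
That uses only 10 ≤ 11, so 11 shelves are enough.

Yes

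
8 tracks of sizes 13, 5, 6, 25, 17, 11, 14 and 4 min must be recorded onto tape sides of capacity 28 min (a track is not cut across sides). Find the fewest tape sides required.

Total = 25 + 17 + 14 + 13 + 11 + 6 + 5 + 4 = 95 min.
Lower bound: ⌈95/28⌉ = 4 tape sides.
A packing using 4 tape sides:
  side 1: 25 = 25
  side 2: 17 + 11 = 28
  side 3: 14 + 13 = 27
  side 4: 6 + 5 + 4 = 15
This matches the lower bound, so 4 is optimal.

4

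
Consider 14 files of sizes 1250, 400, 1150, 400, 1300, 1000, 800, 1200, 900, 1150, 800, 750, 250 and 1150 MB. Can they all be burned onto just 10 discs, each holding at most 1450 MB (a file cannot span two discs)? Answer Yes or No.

Total = 12500 MB; ⌈12500/1450⌉ = 9.
11 files each exceed half the capacity and cannot share a disc, forcing at least 11 discs.
At least 11 discs are required, but only 10 are allowed.

No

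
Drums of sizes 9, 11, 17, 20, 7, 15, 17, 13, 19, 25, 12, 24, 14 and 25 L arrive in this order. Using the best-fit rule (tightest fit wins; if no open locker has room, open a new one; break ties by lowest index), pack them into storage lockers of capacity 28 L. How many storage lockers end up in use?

  9 → locker 1 (new)  [load 9/28]
  11 → locker 1  [load 20/28]
  17 → locker 2 (new)  [load 17/28]
  20 → locker 3 (new)  [load 20/28]
  7 → locker 1  [load 27/28]
  15 → locker 4 (new)  [load 15/28]
  17 → locker 5 (new)  [load 17/28]
  13 → locker 4  [load 28/28]
  19 → locker 6 (new)  [load 19/28]
  25 → locker 7 (new)  [load 25/28]
  12 → locker 8 (new)  [load 12/28]
  24 → locker 9 (new)  [load 24/28]
  14 → locker 8  [load 26/28]
  25 → locker 10 (new)  [load 25/28]
10 storage lockers opened.

10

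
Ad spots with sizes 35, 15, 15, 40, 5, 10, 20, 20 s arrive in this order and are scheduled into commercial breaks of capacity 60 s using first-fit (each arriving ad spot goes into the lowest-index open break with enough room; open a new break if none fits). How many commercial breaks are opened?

  35 → break 1 (new)  [load 35/60]
  15 → break 1  [load 50/60]
  15 → break 2 (new)  [load 15/60]
  40 → break 2  [load 55/60]
  5 → break 1  [load 55/60]
  10 → break 3 (new)  [load 10/60]
  20 → break 3  [load 30/60]
  20 → break 3  [load 50/60]
3 commercial breaks opened.

3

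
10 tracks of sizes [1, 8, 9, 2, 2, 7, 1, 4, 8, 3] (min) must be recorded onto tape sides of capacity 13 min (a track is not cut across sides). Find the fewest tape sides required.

Total = 9 + 8 + 8 + 7 + 4 + 3 + 2 + 2 + 1 + 1 = 45 min.
Lower bound: ⌈45/13⌉ = 4 tape sides.
A packing using 4 tape sides:
  side 1: 9 + 4 = 13
  side 2: 8 + 3 + 2 = 13
  side 3: 8 + 2 + 1 + 1 = 12
  side 4: 7 = 7
This matches the lower bound, so 4 is optimal.

4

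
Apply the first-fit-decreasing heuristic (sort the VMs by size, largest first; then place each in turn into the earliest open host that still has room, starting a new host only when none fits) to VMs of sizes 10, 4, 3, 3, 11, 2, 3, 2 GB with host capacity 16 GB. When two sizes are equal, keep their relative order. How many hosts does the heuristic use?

Sorted descending: 11, 10, 4, 3, 3, 3, 2, 2.
  11 → host 1 (new)  [load 11/16]
  10 → host 2 (new)  [load 10/16]
  4 → host 1  [load 15/16]
  3 → host 2  [load 13/16]
  3 → host 2  [load 16/16]
  3 → host 3 (new)  [load 3/16]
  2 → host 3  [load 5/16]
  2 → host 3  [load 7/16]
3 hosts opened.

3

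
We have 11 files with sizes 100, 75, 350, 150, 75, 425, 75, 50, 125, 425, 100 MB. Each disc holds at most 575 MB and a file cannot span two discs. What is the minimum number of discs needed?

4

Total = 425 + 425 + 350 + 150 + 125 + 100 + 100 + 75 + 75 + 75 + 50 = 1950 MB.
Lower bound: ⌈1950/575⌉ = 4 discs.
A packing using 4 discs:
  disc 1: 425 + 150 = 575
  disc 2: 425 + 125 = 550
  disc 3: 350 + 100 + 100 = 550
  disc 4: 75 + 75 + 75 + 50 = 275
This matches the lower bound, so 4 is optimal.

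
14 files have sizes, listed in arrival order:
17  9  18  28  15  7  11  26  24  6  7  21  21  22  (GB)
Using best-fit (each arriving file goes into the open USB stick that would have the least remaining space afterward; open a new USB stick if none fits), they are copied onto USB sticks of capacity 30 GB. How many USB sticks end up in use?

9

  17 → USB stick 1 (new)  [load 17/30]
  9 → USB stick 1  [load 26/30]
  18 → USB stick 2 (new)  [load 18/30]
  28 → USB stick 3 (new)  [load 28/30]
  15 → USB stick 4 (new)  [load 15/30]
  7 → USB stick 2  [load 25/30]
  11 → USB stick 4  [load 26/30]
  26 → USB stick 5 (new)  [load 26/30]
  24 → USB stick 6 (new)  [load 24/30]
  6 → USB stick 6  [load 30/30]
  7 → USB stick 7 (new)  [load 7/30]
  21 → USB stick 7  [load 28/30]
  21 → USB stick 8 (new)  [load 21/30]
  22 → USB stick 9 (new)  [load 22/30]
9 USB sticks opened.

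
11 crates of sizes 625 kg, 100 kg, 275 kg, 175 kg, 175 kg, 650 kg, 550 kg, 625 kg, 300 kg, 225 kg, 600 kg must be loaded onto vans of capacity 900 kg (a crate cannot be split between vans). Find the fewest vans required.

5

Total = 650 + 625 + 625 + 600 + 550 + 300 + 275 + 225 + 175 + 175 + 100 = 4300 kg.
Lower bound: ⌈4300/900⌉ = 5 vans.
A packing using 5 vans:
  van 1: 650 + 225 = 875
  van 2: 625 + 275 = 900
  van 3: 625 + 175 + 100 = 900
  van 4: 600 + 300 = 900
  van 5: 550 + 175 = 725
This matches the lower bound, so 5 is optimal.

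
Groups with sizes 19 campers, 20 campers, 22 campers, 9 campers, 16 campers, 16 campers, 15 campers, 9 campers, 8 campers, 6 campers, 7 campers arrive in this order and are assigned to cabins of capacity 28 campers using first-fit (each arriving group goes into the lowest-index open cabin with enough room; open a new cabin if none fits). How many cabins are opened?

6

  19 → cabin 1 (new)  [load 19/28]
  20 → cabin 2 (new)  [load 20/28]
  22 → cabin 3 (new)  [load 22/28]
  9 → cabin 1  [load 28/28]
  16 → cabin 4 (new)  [load 16/28]
  16 → cabin 5 (new)  [load 16/28]
  15 → cabin 6 (new)  [load 15/28]
  9 → cabin 4  [load 25/28]
  8 → cabin 2  [load 28/28]
  6 → cabin 3  [load 28/28]
  7 → cabin 5  [load 23/28]
6 cabins opened.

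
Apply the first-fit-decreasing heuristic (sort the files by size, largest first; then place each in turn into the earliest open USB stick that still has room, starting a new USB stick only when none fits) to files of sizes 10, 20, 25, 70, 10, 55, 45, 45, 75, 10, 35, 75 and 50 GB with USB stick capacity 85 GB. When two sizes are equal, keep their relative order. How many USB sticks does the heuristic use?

7

Sorted descending: 75, 75, 70, 55, 50, 45, 45, 35, 25, 20, 10, 10, 10.
  75 → USB stick 1 (new)  [load 75/85]
  75 → USB stick 2 (new)  [load 75/85]
  70 → USB stick 3 (new)  [load 70/85]
  55 → USB stick 4 (new)  [load 55/85]
  50 → USB stick 5 (new)  [load 50/85]
  45 → USB stick 6 (new)  [load 45/85]
  45 → USB stick 7 (new)  [load 45/85]
  35 → USB stick 5  [load 85/85]
  25 → USB stick 4  [load 80/85]
  20 → USB stick 6  [load 65/85]
  10 → USB stick 1  [load 85/85]
  10 → USB stick 2  [load 85/85]
  10 → USB stick 3  [load 80/85]
7 USB sticks opened.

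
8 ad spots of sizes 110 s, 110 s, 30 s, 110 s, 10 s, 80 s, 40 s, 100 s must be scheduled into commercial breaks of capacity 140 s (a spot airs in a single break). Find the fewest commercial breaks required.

Total = 110 + 110 + 110 + 100 + 80 + 40 + 30 + 10 = 590 s.
Lower bound: ⌈590/140⌉ = 5 commercial breaks.
A packing using 5 commercial breaks:
  break 1: 110 + 30 = 140
  break 2: 110 + 10 = 120
  break 3: 110 = 110
  break 4: 100 + 40 = 140
  break 5: 80 = 80
This matches the lower bound, so 5 is optimal.

5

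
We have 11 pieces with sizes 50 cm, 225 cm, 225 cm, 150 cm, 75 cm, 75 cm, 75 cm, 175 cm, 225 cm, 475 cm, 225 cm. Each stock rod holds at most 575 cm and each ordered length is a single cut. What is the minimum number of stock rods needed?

Total = 475 + 225 + 225 + 225 + 225 + 175 + 150 + 75 + 75 + 75 + 50 = 1975 cm.
Lower bound: ⌈1975/575⌉ = 4 stock rods.
A packing using 4 stock rods:
  stock rod 1: 475 + 75 = 550
  stock rod 2: 225 + 225 + 75 + 50 = 575
  stock rod 3: 225 + 225 + 75 = 525
  stock rod 4: 175 + 150 = 325
This matches the lower bound, so 4 is optimal.

4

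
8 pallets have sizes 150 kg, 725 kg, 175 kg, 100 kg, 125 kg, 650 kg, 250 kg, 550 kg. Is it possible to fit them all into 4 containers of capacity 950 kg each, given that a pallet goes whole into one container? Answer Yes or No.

Yes

A valid assignment using 3 containers:
  container 1: 725 + 175 = 900
  container 2: 650 + 250 = 900
  container 3: 550 + 150 + 125 + 100 = 925
That uses only 3 ≤ 4, so 4 containers are enough.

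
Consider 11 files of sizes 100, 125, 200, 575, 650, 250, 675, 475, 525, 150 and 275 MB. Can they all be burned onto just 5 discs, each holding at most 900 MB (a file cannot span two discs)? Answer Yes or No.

Yes

A valid assignment using 5 discs:
  disc 1: 675 + 200 = 875
  disc 2: 650 + 250 = 900
  disc 3: 575 + 275 = 850
  disc 4: 525 + 150 + 125 + 100 = 900
  disc 5: 475 = 475
Every load is within 900 MB, so 5 discs suffice.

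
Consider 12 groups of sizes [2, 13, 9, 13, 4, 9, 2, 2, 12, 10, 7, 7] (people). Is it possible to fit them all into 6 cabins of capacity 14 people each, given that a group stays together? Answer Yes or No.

Total = 90 people; ⌈90/14⌉ = 7.
At least 7 cabins are required, but only 6 are allowed.

No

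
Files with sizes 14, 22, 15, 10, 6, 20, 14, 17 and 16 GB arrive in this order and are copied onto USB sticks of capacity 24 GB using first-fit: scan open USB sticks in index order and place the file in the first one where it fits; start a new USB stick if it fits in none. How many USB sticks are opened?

7

  14 → USB stick 1 (new)  [load 14/24]
  22 → USB stick 2 (new)  [load 22/24]
  15 → USB stick 3 (new)  [load 15/24]
  10 → USB stick 1  [load 24/24]
  6 → USB stick 3  [load 21/24]
  20 → USB stick 4 (new)  [load 20/24]
  14 → USB stick 5 (new)  [load 14/24]
  17 → USB stick 6 (new)  [load 17/24]
  16 → USB stick 7 (new)  [load 16/24]
7 USB sticks opened.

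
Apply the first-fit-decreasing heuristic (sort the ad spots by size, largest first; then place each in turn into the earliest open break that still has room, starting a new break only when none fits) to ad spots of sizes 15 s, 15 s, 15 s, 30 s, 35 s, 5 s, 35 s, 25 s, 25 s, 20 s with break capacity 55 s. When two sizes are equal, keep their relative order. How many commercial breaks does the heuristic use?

4

Sorted descending: 35, 35, 30, 25, 25, 20, 15, 15, 15, 5.
  35 → break 1 (new)  [load 35/55]
  35 → break 2 (new)  [load 35/55]
  30 → break 3 (new)  [load 30/55]
  25 → break 3  [load 55/55]
  25 → break 4 (new)  [load 25/55]
  20 → break 1  [load 55/55]
  15 → break 2  [load 50/55]
  15 → break 4  [load 40/55]
  15 → break 4  [load 55/55]
  5 → break 2  [load 55/55]
4 commercial breaks opened.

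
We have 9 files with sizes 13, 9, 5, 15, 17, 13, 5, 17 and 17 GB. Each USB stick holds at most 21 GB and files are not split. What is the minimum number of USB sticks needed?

Total = 17 + 17 + 17 + 15 + 13 + 13 + 9 + 5 + 5 = 111 GB.
Lower bound: ⌈111/21⌉ = 6 USB sticks.
A packing using 7 USB sticks:
  USB stick 1: 17 = 17
  USB stick 2: 17 = 17
  USB stick 3: 17 = 17
  USB stick 4: 15 + 5 = 20
  USB stick 5: 13 + 5 = 18
  USB stick 6: 13 = 13
  USB stick 7: 9 = 9
No arrangement into 6 USB sticks stays within capacity, so 7 is optimal.

7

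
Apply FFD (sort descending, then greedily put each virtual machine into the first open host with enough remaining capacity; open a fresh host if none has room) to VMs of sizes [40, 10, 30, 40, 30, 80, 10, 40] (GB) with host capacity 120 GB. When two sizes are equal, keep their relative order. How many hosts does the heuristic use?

3

Sorted descending: 80, 40, 40, 40, 30, 30, 10, 10.
  80 → host 1 (new)  [load 80/120]
  40 → host 1  [load 120/120]
  40 → host 2 (new)  [load 40/120]
  40 → host 2  [load 80/120]
  30 → host 2  [load 110/120]
  30 → host 3 (new)  [load 30/120]
  10 → host 2  [load 120/120]
  10 → host 3  [load 40/120]
3 hosts opened.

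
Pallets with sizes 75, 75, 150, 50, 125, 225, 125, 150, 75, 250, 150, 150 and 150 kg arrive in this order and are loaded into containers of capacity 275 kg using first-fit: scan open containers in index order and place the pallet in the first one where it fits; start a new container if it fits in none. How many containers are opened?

  75 → container 1 (new)  [load 75/275]
  75 → container 1  [load 150/275]
  150 → container 2 (new)  [load 150/275]
  50 → container 1  [load 200/275]
  125 → container 2  [load 275/275]
  225 → container 3 (new)  [load 225/275]
  125 → container 4 (new)  [load 125/275]
  150 → container 4  [load 275/275]
  75 → container 1  [load 275/275]
  250 → container 5 (new)  [load 250/275]
  150 → container 6 (new)  [load 150/275]
  150 → container 7 (new)  [load 150/275]
  150 → container 8 (new)  [load 150/275]
8 containers opened.

8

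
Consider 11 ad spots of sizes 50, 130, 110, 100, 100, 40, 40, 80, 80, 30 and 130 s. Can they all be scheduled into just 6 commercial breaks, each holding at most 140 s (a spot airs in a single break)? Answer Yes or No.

Total = 890 s; ⌈890/140⌉ = 7.
At least 7 commercial breaks are required, but only 6 are allowed.

No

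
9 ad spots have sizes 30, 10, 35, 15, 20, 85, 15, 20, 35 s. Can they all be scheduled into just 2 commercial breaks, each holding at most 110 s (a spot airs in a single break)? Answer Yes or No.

Total = 265 s; ⌈265/110⌉ = 3.
At least 3 commercial breaks are required, but only 2 are allowed.

No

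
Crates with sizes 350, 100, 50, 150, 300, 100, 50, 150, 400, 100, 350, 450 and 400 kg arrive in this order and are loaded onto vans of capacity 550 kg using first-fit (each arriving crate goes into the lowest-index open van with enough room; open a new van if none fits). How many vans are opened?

  350 → van 1 (new)  [load 350/550]
  100 → van 1  [load 450/550]
  50 → van 1  [load 500/550]
  150 → van 2 (new)  [load 150/550]
  300 → van 2  [load 450/550]
  100 → van 2  [load 550/550]
  50 → van 1  [load 550/550]
  150 → van 3 (new)  [load 150/550]
  400 → van 3  [load 550/550]
  100 → van 4 (new)  [load 100/550]
  350 → van 4  [load 450/550]
  450 → van 5 (new)  [load 450/550]
  400 → van 6 (new)  [load 400/550]
6 vans opened.

6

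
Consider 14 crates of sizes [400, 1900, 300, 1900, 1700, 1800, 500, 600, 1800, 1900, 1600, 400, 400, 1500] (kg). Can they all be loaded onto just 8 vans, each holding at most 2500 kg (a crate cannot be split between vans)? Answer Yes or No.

A valid assignment using 8 vans:
  van 1: 1900 + 600 = 2500
  van 2: 1900 + 500 = 2400
  van 3: 1900 + 400 = 2300
  van 4: 1800 + 400 + 300 = 2500
  van 5: 1800 + 400 = 2200
  van 6: 1700 = 1700
  van 7: 1600 = 1600
  van 8: 1500 = 1500
Every load is within 2500 kg, so 8 vans suffice.

Yes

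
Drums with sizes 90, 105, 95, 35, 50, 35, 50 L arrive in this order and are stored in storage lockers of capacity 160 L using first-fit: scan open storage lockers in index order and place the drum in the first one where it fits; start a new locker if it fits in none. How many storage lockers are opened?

3

  90 → locker 1 (new)  [load 90/160]
  105 → locker 2 (new)  [load 105/160]
  95 → locker 3 (new)  [load 95/160]
  35 → locker 1  [load 125/160]
  50 → locker 2  [load 155/160]
  35 → locker 1  [load 160/160]
  50 → locker 3  [load 145/160]
3 storage lockers opened.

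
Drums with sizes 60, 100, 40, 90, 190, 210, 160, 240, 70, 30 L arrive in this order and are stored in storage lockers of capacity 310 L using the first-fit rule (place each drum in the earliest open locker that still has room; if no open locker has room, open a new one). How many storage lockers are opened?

  60 → locker 1 (new)  [load 60/310]
  100 → locker 1  [load 160/310]
  40 → locker 1  [load 200/310]
  90 → locker 1  [load 290/310]
  190 → locker 2 (new)  [load 190/310]
  210 → locker 3 (new)  [load 210/310]
  160 → locker 4 (new)  [load 160/310]
  240 → locker 5 (new)  [load 240/310]
  70 → locker 2  [load 260/310]
  30 → locker 2  [load 290/310]
5 storage lockers opened.

5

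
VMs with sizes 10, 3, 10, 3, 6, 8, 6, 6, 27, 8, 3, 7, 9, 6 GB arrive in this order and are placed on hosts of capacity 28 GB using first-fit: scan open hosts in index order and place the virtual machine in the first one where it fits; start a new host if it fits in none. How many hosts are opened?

5

  10 → host 1 (new)  [load 10/28]
  3 → host 1  [load 13/28]
  10 → host 1  [load 23/28]
  3 → host 1  [load 26/28]
  6 → host 2 (new)  [load 6/28]
  8 → host 2  [load 14/28]
  6 → host 2  [load 20/28]
  6 → host 2  [load 26/28]
  27 → host 3 (new)  [load 27/28]
  8 → host 4 (new)  [load 8/28]
  3 → host 4  [load 11/28]
  7 → host 4  [load 18/28]
  9 → host 4  [load 27/28]
  6 → host 5 (new)  [load 6/28]
5 hosts opened.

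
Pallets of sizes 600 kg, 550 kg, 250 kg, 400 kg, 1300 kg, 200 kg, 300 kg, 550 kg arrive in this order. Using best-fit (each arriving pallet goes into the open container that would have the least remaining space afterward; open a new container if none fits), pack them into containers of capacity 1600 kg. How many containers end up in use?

3

  600 → container 1 (new)  [load 600/1600]
  550 → container 1  [load 1150/1600]
  250 → container 1  [load 1400/1600]
  400 → container 2 (new)  [load 400/1600]
  1300 → container 3 (new)  [load 1300/1600]
  200 → container 1  [load 1600/1600]
  300 → container 3  [load 1600/1600]
  550 → container 2  [load 950/1600]
3 containers opened.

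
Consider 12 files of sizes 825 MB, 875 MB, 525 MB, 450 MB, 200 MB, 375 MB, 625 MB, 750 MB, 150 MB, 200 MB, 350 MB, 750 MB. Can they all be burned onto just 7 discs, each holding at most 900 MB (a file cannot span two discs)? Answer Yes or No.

Total = 6075 MB; ⌈6075/900⌉ = 7.
The bound of 7 does not rule out 7, but exhaustive search shows no assignment into 7 discs of capacity 900 MB exists — the minimum is 8.

No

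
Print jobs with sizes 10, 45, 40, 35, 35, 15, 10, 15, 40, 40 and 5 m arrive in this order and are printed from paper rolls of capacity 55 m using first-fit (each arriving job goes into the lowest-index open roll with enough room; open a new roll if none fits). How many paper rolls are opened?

  10 → roll 1 (new)  [load 10/55]
  45 → roll 1  [load 55/55]
  40 → roll 2 (new)  [load 40/55]
  35 → roll 3 (new)  [load 35/55]
  35 → roll 4 (new)  [load 35/55]
  15 → roll 2  [load 55/55]
  10 → roll 3  [load 45/55]
  15 → roll 4  [load 50/55]
  40 → roll 5 (new)  [load 40/55]
  40 → roll 6 (new)  [load 40/55]
  5 → roll 3  [load 50/55]
6 paper rolls opened.

6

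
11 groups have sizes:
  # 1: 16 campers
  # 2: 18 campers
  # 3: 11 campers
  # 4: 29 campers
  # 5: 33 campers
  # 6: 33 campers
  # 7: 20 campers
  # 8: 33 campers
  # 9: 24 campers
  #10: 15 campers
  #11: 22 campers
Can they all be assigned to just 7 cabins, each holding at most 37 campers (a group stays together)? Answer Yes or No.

Total = 254 campers; ⌈254/37⌉ = 7.
The bound of 7 does not rule out 7, but exhaustive search shows no assignment into 7 cabins of capacity 37 campers exists — the minimum is 8.

No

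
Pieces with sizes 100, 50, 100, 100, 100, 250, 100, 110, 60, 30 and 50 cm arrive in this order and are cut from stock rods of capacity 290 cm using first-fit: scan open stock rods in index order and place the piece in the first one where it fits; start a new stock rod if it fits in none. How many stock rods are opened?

4

  100 → stock rod 1 (new)  [load 100/290]
  50 → stock rod 1  [load 150/290]
  100 → stock rod 1  [load 250/290]
  100 → stock rod 2 (new)  [load 100/290]
  100 → stock rod 2  [load 200/290]
  250 → stock rod 3 (new)  [load 250/290]
  100 → stock rod 4 (new)  [load 100/290]
  110 → stock rod 4  [load 210/290]
  60 → stock rod 2  [load 260/290]
  30 → stock rod 1  [load 280/290]
  50 → stock rod 4  [load 260/290]
4 stock rods opened.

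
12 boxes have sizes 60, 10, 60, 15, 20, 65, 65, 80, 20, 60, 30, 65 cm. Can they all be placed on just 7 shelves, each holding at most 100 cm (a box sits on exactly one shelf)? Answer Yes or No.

A valid assignment using 7 shelves:
  shelf 1: 80 + 20 = 100
  shelf 2: 65 + 30 = 95
  shelf 3: 65 + 20 + 15 = 100
  shelf 4: 65 + 10 = 75
  shelf 5: 60 = 60
  shelf 6: 60 = 60
  shelf 7: 60 = 60
Every load is within 100 cm, so 7 shelves suffice.

Yes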